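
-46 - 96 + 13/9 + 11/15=-6292/45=-139.82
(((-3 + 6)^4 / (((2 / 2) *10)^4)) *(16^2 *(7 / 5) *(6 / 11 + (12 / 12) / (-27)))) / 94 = 25368 / 1615625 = 0.02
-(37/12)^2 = -9.51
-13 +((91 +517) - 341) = 254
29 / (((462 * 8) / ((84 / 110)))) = 29 / 4840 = 0.01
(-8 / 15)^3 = -512 / 3375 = -0.15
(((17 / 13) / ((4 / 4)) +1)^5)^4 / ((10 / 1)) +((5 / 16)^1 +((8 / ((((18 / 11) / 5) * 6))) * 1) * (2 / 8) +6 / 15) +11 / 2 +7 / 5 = 75314897371139655102743937567043 / 41050721753742526787810160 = 1834679.01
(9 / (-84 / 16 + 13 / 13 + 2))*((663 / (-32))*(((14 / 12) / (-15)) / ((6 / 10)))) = -10.74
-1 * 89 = -89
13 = 13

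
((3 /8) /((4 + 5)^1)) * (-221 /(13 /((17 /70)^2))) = -4913 /117600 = -0.04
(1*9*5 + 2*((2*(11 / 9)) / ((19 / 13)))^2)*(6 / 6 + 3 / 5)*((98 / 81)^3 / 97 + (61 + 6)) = 2152052131558184 / 396675534015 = 5425.22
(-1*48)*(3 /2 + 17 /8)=-174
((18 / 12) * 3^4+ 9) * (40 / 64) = 1305 / 16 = 81.56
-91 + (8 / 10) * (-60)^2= 2789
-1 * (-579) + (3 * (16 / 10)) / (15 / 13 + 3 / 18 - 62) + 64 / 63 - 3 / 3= 863133934 / 1490895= 578.94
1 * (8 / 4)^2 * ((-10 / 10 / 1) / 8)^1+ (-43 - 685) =-1457 / 2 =-728.50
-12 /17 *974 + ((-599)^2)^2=2188548667529 /17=128738156913.47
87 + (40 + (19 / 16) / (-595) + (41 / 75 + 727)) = 854.54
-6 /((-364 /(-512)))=-768 /91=-8.44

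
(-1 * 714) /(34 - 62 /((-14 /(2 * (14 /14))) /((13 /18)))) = -44982 /2545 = -17.67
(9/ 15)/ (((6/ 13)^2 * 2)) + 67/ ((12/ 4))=2849/ 120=23.74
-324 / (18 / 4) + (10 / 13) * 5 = -886 / 13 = -68.15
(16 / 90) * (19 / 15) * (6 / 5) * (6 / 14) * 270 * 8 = 43776 / 175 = 250.15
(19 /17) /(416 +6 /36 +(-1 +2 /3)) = 114 /42415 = 0.00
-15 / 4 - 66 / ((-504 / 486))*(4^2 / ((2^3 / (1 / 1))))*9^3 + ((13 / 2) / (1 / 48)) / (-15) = 12987343 / 140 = 92766.74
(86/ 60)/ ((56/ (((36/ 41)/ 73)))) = 0.00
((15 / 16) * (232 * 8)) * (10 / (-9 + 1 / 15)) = -130500 / 67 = -1947.76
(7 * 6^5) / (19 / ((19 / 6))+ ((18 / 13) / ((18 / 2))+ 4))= 58968 / 11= 5360.73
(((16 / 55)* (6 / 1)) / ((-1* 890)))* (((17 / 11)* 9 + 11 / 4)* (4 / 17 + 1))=-184716 / 4576825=-0.04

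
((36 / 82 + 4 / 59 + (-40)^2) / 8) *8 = 3871626 / 2419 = 1600.51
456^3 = 94818816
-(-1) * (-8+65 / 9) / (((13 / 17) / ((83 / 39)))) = -9877 / 4563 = -2.16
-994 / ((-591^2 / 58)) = 57652 / 349281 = 0.17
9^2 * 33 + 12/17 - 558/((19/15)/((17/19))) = 13989603/6137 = 2279.55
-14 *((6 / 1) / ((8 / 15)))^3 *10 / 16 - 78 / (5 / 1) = -15966843 / 1280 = -12474.10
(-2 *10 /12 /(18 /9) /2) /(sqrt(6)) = -0.17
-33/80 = -0.41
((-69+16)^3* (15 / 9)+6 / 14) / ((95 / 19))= -5210686 / 105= -49625.58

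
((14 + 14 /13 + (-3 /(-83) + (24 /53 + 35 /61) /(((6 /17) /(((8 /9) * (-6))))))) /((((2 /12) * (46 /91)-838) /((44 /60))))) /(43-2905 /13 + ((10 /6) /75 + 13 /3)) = -0.00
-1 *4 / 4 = -1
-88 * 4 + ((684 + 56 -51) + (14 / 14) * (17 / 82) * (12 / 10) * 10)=13919 / 41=339.49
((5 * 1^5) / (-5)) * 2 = -2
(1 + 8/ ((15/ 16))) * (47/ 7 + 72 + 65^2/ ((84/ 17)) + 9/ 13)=8908.58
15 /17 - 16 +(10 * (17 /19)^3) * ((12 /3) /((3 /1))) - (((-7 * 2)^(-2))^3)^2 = -110408502961358169713 /19832040794089918464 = -5.57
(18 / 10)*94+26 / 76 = 32213 / 190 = 169.54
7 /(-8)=-7 /8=-0.88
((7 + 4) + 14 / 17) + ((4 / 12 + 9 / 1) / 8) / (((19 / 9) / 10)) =5604 / 323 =17.35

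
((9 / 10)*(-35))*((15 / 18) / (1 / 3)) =-315 / 4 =-78.75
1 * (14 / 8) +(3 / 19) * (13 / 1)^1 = 289 / 76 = 3.80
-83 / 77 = -1.08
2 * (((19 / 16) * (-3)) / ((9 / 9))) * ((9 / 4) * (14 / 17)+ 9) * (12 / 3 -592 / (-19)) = -184869 / 68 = -2718.66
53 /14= 3.79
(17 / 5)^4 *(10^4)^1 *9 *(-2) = -24054048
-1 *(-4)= 4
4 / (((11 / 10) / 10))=400 / 11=36.36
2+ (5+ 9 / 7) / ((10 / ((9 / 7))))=688 / 245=2.81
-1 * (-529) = 529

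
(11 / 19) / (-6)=-0.10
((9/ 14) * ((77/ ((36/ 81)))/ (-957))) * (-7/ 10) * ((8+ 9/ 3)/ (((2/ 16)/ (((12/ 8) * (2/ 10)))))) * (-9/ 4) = -56133/ 11600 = -4.84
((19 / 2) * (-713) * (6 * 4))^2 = 26427054096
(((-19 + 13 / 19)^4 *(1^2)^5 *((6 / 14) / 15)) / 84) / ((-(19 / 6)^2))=-43998536448 / 11526240845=-3.82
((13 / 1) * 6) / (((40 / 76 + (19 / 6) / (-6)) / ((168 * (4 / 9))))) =-3983616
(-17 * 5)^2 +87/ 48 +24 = 116013/ 16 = 7250.81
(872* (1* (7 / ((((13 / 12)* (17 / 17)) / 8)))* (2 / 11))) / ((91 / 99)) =1506816 / 169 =8916.07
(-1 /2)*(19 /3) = -3.17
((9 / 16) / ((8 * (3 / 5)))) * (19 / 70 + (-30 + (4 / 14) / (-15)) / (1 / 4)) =-25159 / 1792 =-14.04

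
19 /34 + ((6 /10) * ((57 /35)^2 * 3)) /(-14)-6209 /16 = -4523044651 /11662000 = -387.84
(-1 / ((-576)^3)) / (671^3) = 1 / 57734447056551936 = 0.00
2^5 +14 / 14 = 33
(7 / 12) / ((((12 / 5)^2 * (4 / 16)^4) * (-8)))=-175 / 54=-3.24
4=4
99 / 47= 2.11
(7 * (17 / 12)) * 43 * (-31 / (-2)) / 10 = 158627 / 240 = 660.95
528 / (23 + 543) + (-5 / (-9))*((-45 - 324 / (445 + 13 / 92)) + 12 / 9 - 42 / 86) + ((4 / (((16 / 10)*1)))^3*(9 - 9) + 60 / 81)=-104332077116 / 4485213513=-23.26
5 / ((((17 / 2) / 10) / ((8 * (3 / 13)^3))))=21600 / 37349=0.58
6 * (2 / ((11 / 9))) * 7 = 756 / 11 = 68.73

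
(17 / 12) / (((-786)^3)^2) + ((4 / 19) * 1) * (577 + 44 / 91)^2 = 31256365951473622594664815691 / 445197695778549197422848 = 70207.83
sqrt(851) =29.17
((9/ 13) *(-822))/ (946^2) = -3699/ 5816954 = -0.00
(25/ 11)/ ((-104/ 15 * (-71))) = 375/ 81224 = 0.00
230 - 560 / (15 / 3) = 118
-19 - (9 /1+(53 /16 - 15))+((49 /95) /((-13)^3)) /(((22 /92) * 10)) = -2996121857 /183669200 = -16.31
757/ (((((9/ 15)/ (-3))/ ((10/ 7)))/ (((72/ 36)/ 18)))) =-37850/ 63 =-600.79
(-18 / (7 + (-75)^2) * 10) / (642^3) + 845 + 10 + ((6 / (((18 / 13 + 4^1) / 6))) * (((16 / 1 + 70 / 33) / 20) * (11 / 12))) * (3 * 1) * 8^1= 7159426956075157 / 7244414284800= 988.27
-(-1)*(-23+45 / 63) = -156 / 7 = -22.29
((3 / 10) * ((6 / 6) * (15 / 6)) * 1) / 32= 0.02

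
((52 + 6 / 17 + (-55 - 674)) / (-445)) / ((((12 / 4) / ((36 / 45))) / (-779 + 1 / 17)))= -203096968 / 643025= -315.85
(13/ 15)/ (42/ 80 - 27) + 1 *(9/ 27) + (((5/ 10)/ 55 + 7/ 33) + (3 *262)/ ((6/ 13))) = 595329767/ 349470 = 1703.52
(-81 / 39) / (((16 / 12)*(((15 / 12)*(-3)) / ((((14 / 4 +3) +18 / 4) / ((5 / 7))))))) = 6.40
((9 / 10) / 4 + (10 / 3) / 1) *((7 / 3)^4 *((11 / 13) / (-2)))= -11277497 / 252720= -44.62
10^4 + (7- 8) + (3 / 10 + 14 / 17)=1700021 / 170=10000.12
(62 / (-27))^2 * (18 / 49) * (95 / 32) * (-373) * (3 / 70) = -6810607 / 74088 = -91.93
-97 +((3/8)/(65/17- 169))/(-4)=-2905327/29952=-97.00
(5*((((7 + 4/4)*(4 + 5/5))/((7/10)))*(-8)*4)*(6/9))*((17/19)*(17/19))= -36992000/7581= -4879.57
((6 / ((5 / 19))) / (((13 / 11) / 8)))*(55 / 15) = 36784 / 65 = 565.91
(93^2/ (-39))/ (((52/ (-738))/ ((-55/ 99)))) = -591015/ 338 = -1748.57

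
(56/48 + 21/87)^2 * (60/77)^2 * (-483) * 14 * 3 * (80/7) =-28400400000/101761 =-279089.24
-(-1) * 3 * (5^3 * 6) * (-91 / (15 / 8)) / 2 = -54600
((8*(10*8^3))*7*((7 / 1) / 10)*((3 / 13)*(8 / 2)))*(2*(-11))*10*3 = -1589575680 / 13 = -122275052.31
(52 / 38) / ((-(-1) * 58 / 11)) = 143 / 551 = 0.26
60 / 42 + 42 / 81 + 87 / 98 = 7501 / 2646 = 2.83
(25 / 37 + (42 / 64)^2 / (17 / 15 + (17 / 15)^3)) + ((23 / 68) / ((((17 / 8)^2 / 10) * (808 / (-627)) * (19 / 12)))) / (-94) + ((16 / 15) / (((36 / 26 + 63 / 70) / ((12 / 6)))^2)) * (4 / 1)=494666015918643048355 / 120189062862367893504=4.12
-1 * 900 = -900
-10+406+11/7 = 2783/7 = 397.57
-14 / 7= -2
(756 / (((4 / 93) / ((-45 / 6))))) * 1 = -263655 / 2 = -131827.50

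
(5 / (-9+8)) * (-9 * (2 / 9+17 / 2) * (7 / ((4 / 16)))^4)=241252480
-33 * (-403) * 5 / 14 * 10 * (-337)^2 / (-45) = -2517256885 / 21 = -119869375.48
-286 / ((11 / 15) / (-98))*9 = 343980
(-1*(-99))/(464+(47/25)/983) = 270325/1266983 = 0.21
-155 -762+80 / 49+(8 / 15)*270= -771.37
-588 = -588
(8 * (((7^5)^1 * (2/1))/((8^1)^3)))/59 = 16807/1888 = 8.90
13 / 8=1.62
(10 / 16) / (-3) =-5 / 24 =-0.21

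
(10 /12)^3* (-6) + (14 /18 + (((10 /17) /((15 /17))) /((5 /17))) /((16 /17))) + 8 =2777 /360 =7.71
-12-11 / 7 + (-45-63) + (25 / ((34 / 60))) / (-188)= -1362523 / 11186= -121.81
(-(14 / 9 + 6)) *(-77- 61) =1042.67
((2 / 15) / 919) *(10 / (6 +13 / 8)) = 32 / 168177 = 0.00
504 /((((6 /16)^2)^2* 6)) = 114688 /27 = 4247.70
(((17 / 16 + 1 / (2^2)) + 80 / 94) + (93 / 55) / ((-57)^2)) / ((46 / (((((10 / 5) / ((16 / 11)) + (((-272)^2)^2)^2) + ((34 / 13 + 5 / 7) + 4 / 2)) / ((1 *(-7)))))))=-2114295894695989282919635854463 / 10500167758080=-201358296687118569.67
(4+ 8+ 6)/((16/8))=9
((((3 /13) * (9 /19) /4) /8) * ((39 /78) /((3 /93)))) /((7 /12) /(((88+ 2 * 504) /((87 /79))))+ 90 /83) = 751884633 /15406421966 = 0.05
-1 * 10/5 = -2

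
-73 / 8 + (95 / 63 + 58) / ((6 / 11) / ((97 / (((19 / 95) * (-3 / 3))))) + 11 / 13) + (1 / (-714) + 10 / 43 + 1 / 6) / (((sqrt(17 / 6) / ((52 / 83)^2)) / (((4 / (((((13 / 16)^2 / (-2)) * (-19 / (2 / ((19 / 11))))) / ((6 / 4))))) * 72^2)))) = 1810561567 / 29537928 + 11411310772224 * sqrt(102) / 216335466781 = 594.03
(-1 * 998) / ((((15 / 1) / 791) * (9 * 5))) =-789418 / 675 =-1169.51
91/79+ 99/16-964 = -1209219/1264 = -956.66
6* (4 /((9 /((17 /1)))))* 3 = 136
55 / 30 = 11 / 6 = 1.83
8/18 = 4/9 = 0.44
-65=-65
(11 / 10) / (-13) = -11 / 130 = -0.08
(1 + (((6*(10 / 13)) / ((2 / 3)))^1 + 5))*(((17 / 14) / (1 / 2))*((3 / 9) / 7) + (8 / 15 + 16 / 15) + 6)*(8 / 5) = 362944 / 2275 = 159.54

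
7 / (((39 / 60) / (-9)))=-1260 / 13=-96.92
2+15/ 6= 9/ 2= 4.50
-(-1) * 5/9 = 5/9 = 0.56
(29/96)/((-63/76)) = -551/1512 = -0.36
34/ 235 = 0.14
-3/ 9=-1/ 3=-0.33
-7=-7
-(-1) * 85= 85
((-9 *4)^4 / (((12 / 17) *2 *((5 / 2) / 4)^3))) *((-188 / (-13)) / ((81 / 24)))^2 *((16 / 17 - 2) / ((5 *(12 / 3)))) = -500321746944 / 105625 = -4736773.94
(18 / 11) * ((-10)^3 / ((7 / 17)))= -306000 / 77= -3974.03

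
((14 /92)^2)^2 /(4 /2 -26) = -2401 /107458944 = -0.00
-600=-600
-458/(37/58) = -26564/37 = -717.95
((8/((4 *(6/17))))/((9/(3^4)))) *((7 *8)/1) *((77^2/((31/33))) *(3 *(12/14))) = 1436905008/31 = 46351774.45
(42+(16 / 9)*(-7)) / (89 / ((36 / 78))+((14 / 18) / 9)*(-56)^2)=4788 / 75143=0.06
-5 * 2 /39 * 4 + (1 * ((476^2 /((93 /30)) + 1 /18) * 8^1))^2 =345968705248718488 /1011933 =341888944474.31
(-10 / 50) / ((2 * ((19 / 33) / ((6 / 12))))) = -33 / 380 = -0.09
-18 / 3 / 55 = -6 / 55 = -0.11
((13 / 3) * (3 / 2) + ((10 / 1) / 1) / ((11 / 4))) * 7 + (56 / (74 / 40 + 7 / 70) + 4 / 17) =1457255 / 14586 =99.91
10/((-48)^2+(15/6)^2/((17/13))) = 680/156997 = 0.00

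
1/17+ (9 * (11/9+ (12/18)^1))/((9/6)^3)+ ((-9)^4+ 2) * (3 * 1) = 9039590/459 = 19694.10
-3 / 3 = -1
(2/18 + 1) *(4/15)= 8/27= 0.30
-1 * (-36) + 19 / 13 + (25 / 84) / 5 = 37.52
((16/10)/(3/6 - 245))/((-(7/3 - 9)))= -4/4075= -0.00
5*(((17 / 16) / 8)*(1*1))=85 / 128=0.66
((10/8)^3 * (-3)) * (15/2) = -5625/128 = -43.95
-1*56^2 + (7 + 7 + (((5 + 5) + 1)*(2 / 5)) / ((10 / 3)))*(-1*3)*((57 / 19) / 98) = -7686647 / 2450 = -3137.41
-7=-7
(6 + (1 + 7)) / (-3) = -14 / 3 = -4.67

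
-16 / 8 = -2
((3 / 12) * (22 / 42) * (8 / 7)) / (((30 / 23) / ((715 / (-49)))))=-36179 / 21609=-1.67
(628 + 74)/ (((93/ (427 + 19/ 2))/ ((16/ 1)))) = 1634256/ 31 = 52717.94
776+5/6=4661/6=776.83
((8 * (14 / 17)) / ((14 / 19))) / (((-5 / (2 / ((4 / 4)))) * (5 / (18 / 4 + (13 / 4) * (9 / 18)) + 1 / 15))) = -44688 / 11033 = -4.05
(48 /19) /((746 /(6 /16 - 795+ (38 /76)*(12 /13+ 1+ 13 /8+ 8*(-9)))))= -517203 /184262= -2.81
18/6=3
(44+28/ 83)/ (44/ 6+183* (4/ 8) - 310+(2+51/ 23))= -507840/ 2370397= -0.21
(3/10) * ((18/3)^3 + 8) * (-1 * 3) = -1008/5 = -201.60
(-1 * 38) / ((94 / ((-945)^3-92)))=341154587.72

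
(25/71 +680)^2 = 2333373025/5041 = 462879.00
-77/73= -1.05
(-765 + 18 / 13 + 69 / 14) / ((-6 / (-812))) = -1334783 / 13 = -102675.62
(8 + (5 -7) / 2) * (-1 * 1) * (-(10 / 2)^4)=4375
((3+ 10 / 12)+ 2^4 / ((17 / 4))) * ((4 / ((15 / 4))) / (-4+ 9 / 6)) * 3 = -9.73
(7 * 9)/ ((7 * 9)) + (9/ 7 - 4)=-12/ 7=-1.71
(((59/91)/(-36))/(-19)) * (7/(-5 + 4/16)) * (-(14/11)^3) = 161896/56217447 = 0.00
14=14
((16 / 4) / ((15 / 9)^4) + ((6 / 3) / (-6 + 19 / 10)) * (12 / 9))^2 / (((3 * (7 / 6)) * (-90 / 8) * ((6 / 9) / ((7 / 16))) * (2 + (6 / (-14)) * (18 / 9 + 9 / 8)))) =-1441746656 / 3279919921875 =-0.00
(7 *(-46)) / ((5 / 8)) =-2576 / 5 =-515.20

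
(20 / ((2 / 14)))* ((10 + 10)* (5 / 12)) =3500 / 3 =1166.67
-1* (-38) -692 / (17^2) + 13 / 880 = 9058957 / 254320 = 35.62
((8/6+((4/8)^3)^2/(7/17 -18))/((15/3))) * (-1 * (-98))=3748157/143520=26.12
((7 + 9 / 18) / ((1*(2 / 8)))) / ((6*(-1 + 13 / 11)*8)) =55 / 16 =3.44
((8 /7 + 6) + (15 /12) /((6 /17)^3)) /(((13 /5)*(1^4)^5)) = 1075775 /78624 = 13.68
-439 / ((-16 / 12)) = 1317 / 4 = 329.25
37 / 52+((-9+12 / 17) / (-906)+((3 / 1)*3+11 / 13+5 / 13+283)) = 39237817 / 133484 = 293.95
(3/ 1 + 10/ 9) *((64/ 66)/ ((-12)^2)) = 74/ 2673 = 0.03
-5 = -5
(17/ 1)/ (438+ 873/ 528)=2992/ 77379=0.04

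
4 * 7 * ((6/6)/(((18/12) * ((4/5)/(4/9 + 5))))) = 3430/27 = 127.04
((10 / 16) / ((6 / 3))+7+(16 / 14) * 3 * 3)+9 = 2979 / 112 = 26.60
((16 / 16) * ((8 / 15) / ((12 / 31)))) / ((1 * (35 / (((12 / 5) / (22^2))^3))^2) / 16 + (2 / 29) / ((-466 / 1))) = 0.00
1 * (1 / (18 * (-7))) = -0.01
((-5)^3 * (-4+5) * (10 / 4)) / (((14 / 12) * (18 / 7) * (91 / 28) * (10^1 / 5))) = -625 / 39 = -16.03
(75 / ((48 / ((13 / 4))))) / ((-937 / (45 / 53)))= -14625 / 3178304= -0.00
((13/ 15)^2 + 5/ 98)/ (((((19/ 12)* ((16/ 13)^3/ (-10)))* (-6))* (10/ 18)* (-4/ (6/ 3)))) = -38858339/ 95334400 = -0.41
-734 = -734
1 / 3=0.33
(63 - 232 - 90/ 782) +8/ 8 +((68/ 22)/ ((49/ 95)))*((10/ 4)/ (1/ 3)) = -25958112/ 210749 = -123.17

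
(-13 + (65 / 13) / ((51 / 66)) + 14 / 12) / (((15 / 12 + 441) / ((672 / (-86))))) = 122528 / 1293139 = 0.09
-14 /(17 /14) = -196 /17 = -11.53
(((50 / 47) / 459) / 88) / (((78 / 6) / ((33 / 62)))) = 25 / 23183784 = 0.00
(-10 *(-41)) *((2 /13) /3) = 820 /39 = 21.03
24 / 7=3.43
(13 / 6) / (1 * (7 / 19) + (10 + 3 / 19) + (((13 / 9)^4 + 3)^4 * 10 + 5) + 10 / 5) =0.00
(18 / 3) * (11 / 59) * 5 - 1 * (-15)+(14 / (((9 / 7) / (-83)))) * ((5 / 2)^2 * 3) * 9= -17994045 / 118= -152491.91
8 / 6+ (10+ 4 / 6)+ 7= 19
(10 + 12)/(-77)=-2/7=-0.29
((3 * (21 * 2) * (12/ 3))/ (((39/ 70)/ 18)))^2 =265138594.08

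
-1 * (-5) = 5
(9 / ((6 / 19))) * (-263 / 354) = -4997 / 236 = -21.17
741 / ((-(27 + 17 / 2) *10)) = -741 / 355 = -2.09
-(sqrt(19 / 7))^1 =-sqrt(133) / 7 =-1.65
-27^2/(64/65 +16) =-15795/368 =-42.92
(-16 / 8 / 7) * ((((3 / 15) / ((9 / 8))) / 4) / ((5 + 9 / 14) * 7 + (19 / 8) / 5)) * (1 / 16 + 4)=-10 / 7749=-0.00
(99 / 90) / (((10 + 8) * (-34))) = -0.00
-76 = -76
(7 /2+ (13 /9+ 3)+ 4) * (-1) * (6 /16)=-215 /48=-4.48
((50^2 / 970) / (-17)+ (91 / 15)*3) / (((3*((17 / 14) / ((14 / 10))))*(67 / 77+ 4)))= 374304238 / 262809375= 1.42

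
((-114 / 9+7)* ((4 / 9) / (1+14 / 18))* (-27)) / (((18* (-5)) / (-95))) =323 / 8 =40.38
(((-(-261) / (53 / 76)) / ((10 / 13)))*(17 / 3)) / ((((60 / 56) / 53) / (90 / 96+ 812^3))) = 7301800848389411 / 100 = 73018008483894.11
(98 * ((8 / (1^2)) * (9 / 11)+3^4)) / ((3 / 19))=597702 / 11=54336.55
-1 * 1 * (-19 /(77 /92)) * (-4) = -6992 /77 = -90.81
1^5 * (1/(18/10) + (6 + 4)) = 95/9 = 10.56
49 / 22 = 2.23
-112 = -112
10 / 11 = 0.91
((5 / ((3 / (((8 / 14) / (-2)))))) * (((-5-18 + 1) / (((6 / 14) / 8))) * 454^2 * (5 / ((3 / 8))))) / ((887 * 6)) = 7255283200 / 71847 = 100982.41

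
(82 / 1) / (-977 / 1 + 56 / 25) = -2050 / 24369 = -0.08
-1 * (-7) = 7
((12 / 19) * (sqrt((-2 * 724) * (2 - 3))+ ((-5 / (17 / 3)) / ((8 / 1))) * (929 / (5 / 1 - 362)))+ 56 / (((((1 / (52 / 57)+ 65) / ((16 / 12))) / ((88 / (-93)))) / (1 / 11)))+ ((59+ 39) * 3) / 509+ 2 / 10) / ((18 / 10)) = 23094475375609 / 48242018020266+ 40 * sqrt(362) / 57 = 13.83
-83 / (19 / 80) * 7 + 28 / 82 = -1905414 / 779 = -2445.97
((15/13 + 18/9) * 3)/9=41/39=1.05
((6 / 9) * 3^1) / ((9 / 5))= 10 / 9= 1.11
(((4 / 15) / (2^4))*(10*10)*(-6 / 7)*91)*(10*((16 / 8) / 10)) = -260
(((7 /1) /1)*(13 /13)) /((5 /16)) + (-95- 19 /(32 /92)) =-5089 /40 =-127.22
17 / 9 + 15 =152 / 9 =16.89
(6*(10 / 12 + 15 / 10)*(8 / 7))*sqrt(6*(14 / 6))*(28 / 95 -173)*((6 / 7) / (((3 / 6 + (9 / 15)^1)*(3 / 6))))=-6300288*sqrt(14) / 1463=-16113.14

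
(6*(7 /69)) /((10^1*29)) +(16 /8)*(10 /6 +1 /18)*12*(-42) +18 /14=-40496856 /23345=-1734.71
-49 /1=-49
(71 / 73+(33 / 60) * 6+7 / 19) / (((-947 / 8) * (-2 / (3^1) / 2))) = 772452 / 6567445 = 0.12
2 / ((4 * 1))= 1 / 2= 0.50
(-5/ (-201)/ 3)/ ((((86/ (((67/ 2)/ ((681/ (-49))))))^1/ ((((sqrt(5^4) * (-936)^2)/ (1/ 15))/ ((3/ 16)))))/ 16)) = -63598080000/ 9761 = -6515529.15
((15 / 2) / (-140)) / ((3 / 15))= -15 / 56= -0.27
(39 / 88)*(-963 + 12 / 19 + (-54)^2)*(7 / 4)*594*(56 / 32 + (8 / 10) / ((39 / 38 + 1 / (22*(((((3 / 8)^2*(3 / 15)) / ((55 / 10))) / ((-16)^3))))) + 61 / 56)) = 3338501661291272931 / 2119678066880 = 1575004.11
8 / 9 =0.89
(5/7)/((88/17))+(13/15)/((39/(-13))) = -4183/27720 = -0.15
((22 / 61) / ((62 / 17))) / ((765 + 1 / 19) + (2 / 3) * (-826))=10659 / 23108020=0.00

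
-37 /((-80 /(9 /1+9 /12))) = 1443 /320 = 4.51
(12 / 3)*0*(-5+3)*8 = 0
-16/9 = -1.78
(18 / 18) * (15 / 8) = 15 / 8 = 1.88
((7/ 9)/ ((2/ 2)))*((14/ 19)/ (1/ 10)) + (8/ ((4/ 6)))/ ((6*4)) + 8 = 4867/ 342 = 14.23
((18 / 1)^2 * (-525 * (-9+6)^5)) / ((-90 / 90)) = -41334300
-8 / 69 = -0.12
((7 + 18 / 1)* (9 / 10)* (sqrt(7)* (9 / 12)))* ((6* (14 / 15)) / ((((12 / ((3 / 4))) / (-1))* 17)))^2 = 1323* sqrt(7) / 184960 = 0.02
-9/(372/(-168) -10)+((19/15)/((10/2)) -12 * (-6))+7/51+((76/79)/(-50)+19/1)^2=546037266187/1259901875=433.40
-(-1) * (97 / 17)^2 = 9409 / 289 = 32.56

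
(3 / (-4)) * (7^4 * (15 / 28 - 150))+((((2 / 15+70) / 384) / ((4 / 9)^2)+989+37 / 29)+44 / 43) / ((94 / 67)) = 80977581019683 / 300078080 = 269855.04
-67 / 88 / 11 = -67 / 968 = -0.07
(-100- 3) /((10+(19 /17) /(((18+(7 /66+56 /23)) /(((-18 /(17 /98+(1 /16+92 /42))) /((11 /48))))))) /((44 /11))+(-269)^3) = 623180784434 /117769714681220315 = 0.00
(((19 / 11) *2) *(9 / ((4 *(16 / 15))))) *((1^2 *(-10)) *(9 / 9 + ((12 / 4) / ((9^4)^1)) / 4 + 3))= -16621675 / 57024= -291.49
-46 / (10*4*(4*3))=-23 / 240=-0.10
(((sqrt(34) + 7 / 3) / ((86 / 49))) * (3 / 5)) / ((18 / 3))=343 / 2580 + 49 * sqrt(34) / 860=0.47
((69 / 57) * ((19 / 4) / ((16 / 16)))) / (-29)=-23 / 116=-0.20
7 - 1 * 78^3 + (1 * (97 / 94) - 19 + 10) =-44607979 / 94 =-474552.97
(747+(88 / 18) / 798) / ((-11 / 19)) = -2682499 / 2079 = -1290.28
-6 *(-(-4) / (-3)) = 8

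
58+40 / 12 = 184 / 3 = 61.33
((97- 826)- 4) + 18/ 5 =-3647/ 5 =-729.40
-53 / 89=-0.60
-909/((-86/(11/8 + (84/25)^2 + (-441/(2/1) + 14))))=-20487951/10000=-2048.80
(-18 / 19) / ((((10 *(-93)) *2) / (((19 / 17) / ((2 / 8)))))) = 6 / 2635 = 0.00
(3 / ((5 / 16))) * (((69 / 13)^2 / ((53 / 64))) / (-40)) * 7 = -12797568 / 223925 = -57.15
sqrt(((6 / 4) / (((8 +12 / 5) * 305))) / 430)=sqrt(511485) / 681980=0.00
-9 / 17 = -0.53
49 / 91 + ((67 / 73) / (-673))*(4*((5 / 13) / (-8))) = 0.54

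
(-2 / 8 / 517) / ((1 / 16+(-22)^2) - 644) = 4 / 1323003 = 0.00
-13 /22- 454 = -10001 /22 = -454.59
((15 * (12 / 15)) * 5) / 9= 20 / 3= 6.67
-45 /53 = -0.85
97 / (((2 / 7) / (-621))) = -421659 / 2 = -210829.50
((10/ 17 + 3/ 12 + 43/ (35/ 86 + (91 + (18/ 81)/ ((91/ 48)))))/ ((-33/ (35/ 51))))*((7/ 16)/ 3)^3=-152968956119/ 1813103046475776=-0.00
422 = 422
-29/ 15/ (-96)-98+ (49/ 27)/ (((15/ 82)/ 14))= 106049/ 2592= 40.91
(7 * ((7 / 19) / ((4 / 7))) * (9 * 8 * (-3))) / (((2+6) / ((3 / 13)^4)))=-750141 / 2170636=-0.35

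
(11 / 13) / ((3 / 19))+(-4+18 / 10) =616 / 195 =3.16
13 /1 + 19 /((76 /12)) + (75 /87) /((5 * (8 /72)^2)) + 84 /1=113.97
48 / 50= 24 / 25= 0.96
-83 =-83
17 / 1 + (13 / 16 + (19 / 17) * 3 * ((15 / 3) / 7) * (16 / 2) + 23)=114187 / 1904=59.97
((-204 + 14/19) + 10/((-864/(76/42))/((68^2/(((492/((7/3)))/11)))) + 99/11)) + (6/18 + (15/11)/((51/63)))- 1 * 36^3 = -70595805684148/1506660309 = -46855.82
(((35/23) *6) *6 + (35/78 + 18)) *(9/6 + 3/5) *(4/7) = 131377/1495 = 87.88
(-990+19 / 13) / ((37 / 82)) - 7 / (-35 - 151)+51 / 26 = -97912297 / 44733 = -2188.82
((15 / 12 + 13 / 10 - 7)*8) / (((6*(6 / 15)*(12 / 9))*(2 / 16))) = -89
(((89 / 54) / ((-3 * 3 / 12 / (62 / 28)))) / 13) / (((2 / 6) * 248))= -89 / 19656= -0.00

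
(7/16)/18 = 7/288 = 0.02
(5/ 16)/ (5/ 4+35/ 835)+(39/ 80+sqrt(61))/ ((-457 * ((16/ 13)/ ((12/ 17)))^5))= 11093238921753457/ 45873465105367040 - 90224199 * sqrt(61)/ 664447640576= 0.24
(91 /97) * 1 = 91 /97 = 0.94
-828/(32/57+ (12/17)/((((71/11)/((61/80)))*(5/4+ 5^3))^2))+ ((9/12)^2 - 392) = -2088347665517314493/1118970956019376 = -1866.31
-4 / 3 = -1.33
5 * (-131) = -655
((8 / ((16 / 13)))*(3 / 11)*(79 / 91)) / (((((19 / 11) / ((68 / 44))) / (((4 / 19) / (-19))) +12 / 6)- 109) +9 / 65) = -523770 / 70698551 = -0.01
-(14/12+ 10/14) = -79/42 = -1.88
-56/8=-7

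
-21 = -21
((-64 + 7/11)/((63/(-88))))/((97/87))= 161704/2037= 79.38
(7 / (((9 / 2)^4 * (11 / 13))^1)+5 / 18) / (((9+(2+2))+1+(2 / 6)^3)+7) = 43007 / 3036528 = 0.01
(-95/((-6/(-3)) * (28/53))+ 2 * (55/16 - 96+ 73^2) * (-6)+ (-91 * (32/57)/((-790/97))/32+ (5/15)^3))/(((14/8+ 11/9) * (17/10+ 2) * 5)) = -714067087151/623958195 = -1144.41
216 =216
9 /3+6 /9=11 /3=3.67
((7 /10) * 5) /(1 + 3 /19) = 133 /44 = 3.02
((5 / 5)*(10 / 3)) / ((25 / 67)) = 134 / 15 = 8.93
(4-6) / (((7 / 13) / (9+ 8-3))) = -52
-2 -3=-5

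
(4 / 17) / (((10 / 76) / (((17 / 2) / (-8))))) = -19 / 10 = -1.90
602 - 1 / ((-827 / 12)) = 497866 / 827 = 602.01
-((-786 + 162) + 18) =606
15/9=5/3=1.67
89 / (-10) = -89 / 10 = -8.90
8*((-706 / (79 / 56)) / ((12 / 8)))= -632576 / 237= -2669.10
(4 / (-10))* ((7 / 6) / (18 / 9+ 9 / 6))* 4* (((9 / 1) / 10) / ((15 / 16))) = -64 / 125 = -0.51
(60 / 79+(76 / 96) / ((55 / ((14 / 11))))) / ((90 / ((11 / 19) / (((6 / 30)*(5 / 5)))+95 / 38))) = 18290387 / 392301360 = 0.05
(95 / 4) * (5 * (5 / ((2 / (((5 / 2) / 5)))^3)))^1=9.28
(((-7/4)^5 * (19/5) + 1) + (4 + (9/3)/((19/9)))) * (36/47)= -48984183/1143040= -42.85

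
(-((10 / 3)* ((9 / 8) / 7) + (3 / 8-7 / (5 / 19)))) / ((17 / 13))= 93509 / 4760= 19.64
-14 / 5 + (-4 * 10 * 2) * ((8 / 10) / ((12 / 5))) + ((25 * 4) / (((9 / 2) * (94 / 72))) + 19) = 4621 / 705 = 6.55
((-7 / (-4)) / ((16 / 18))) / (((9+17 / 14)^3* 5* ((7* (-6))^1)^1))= -1029 / 116968280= -0.00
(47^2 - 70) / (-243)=-713 / 81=-8.80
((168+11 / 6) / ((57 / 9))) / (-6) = -1019 / 228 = -4.47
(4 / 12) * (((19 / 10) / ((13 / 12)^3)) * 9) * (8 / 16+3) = 172368 / 10985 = 15.69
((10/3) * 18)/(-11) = -60/11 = -5.45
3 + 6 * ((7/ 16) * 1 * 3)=87/ 8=10.88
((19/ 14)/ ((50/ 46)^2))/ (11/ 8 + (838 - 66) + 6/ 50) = 40204/ 27072325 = 0.00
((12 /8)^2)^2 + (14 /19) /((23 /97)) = 57125 /6992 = 8.17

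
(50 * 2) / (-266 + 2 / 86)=-4300 / 11437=-0.38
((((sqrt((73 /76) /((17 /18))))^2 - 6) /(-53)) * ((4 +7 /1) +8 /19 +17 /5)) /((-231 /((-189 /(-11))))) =-1854144 /17889355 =-0.10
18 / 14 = 9 / 7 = 1.29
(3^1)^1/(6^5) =1/2592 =0.00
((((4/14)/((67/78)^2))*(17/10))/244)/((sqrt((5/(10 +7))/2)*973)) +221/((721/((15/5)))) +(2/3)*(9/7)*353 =25857*sqrt(170)/46626232975 +218817/721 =303.49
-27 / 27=-1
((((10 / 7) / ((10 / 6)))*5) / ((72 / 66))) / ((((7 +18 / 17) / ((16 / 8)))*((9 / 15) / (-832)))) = -3889600 / 2877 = -1351.96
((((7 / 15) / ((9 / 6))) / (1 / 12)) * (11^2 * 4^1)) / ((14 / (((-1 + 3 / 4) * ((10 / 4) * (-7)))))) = 1694 / 3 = 564.67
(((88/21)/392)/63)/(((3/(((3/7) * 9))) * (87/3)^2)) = 0.00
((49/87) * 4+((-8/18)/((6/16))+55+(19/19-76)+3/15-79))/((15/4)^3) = -1.85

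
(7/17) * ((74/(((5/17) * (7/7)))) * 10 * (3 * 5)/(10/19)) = 29526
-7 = -7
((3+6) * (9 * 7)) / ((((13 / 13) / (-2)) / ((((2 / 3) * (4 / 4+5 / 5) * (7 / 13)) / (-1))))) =10584 / 13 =814.15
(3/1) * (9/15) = 9/5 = 1.80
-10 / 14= -5 / 7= -0.71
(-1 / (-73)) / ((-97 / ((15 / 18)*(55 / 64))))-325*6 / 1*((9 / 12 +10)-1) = -51696965075 / 2719104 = -19012.50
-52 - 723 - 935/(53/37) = -1427.74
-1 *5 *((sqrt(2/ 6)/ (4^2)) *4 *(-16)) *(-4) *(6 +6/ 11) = -1920 *sqrt(3)/ 11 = -302.32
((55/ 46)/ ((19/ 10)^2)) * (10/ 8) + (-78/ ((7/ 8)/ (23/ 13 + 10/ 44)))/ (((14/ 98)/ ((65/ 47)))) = -14788406185/ 8585302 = -1722.53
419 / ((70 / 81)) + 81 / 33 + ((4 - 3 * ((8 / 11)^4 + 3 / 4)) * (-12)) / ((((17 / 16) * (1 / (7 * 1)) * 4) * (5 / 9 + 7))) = 143625743271 / 296187430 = 484.92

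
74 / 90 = 37 / 45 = 0.82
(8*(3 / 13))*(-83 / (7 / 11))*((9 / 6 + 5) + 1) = -164340 / 91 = -1805.93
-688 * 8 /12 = -1376 /3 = -458.67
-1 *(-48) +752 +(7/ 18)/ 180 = 2592007/ 3240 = 800.00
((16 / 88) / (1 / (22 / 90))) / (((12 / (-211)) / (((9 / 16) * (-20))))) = 211 / 24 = 8.79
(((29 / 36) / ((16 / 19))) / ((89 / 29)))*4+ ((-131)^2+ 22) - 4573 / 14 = 1512329365 / 89712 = 16857.60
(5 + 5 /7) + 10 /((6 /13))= 575 /21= 27.38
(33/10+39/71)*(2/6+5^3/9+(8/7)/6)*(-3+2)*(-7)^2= -2895158/1065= -2718.46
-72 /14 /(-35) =36 /245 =0.15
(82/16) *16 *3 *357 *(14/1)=1229508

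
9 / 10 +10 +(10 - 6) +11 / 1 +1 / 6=391 / 15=26.07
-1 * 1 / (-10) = 1 / 10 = 0.10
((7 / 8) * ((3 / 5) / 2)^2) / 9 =7 / 800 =0.01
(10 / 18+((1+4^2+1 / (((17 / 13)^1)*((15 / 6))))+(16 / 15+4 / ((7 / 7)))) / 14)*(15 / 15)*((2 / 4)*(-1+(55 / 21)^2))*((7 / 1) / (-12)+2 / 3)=12521 / 23814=0.53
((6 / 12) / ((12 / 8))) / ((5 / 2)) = 2 / 15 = 0.13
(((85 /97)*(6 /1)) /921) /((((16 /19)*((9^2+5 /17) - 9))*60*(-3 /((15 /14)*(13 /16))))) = -356915 /787011800064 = -0.00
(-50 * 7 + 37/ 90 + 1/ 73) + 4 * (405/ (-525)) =-3243775/ 9198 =-352.66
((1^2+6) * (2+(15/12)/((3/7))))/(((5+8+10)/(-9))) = -1239/92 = -13.47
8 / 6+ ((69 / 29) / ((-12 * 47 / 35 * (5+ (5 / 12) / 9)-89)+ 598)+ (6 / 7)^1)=36034583 / 16408896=2.20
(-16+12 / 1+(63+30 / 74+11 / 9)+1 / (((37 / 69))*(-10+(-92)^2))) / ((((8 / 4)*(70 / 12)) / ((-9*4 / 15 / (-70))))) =56892809 / 319314625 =0.18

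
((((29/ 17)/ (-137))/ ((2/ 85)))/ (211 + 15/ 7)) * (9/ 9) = -1015/ 408808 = -0.00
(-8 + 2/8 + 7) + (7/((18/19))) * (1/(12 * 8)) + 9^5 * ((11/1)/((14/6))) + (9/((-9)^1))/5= 16835998079/60480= 278372.98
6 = 6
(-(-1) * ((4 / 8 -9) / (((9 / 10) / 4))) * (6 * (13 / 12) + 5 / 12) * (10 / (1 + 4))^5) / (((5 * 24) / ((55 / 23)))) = -310420 / 1863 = -166.62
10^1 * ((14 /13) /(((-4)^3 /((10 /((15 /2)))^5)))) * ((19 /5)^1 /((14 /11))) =-6688 /3159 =-2.12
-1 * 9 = -9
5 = 5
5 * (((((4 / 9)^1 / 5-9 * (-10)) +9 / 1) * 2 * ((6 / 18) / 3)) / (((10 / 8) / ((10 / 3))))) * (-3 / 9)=-71344 / 729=-97.87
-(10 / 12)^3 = -125 / 216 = -0.58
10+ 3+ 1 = 14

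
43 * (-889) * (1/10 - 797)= 304630963/10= 30463096.30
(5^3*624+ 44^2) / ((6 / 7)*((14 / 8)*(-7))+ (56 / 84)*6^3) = 159872 / 267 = 598.77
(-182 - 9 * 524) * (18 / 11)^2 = -13115.31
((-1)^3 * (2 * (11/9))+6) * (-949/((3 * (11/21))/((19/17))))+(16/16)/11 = -4038791/1683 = -2399.76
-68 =-68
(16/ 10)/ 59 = 8/ 295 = 0.03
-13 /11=-1.18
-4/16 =-0.25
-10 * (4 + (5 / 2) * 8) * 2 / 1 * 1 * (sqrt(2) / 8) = -60 * sqrt(2) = -84.85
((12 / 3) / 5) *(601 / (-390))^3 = -217081801 / 74148750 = -2.93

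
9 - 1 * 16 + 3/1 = -4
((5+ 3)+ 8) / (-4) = -4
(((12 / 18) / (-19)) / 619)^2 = 4 / 1244890089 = 0.00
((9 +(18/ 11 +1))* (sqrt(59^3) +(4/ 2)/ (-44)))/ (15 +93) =-16/ 3267 +1888* sqrt(59)/ 297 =48.82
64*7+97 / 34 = 15329 / 34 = 450.85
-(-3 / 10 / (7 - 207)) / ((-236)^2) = -3 / 111392000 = -0.00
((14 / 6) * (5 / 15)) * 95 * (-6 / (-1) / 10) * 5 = 665 / 3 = 221.67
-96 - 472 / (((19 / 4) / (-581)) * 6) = 542992 / 57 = 9526.18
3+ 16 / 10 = 23 / 5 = 4.60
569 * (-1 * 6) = -3414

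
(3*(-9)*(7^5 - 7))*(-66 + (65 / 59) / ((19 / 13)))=33176757600 / 1121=29595680.29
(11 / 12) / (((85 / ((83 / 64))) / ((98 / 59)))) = 44737 / 1925760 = 0.02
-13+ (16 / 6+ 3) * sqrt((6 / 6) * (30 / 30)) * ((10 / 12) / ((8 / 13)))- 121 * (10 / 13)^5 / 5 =-633261731 / 53466192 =-11.84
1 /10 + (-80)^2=6400.10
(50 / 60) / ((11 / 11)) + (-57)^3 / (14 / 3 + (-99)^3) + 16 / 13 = 511987325 / 227048874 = 2.25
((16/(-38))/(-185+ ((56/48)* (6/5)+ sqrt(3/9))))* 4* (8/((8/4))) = 3200* sqrt(3)/48034793+ 1762560/48034793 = 0.04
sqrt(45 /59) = 3 * sqrt(295) /59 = 0.87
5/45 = 1/9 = 0.11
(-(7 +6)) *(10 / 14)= -65 / 7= -9.29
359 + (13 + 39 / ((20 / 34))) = 438.30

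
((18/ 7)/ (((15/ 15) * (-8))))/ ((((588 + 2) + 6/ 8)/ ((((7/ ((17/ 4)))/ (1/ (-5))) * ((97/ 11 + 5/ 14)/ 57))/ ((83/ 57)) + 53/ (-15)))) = 3103689/ 1283664305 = 0.00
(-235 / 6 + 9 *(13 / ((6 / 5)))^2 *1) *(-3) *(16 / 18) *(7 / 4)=-85435 / 18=-4746.39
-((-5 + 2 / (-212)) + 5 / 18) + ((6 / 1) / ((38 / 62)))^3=3084907075 / 3271743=942.89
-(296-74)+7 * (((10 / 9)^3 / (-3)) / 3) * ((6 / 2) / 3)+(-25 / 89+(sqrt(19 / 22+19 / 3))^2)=-2776768361 / 12846438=-216.15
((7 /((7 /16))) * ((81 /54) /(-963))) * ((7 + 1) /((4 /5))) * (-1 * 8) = 1.99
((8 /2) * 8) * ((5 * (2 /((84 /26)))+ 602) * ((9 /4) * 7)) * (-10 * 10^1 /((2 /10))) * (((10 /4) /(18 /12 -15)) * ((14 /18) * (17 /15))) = 6048532000 /243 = 24891078.19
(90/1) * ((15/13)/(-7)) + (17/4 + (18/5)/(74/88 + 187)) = -52978979/5014100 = -10.57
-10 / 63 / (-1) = 10 / 63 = 0.16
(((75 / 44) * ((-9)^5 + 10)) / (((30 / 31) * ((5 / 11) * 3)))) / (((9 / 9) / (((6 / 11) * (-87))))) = 159228183 / 44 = 3618822.34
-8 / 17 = -0.47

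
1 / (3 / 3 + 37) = 1 / 38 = 0.03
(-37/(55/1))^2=1369/3025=0.45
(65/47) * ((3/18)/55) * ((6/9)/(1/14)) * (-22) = -364/423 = -0.86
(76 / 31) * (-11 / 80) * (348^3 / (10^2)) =-550508508 / 3875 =-142066.71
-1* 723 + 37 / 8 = -5747 / 8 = -718.38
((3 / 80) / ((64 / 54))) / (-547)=-0.00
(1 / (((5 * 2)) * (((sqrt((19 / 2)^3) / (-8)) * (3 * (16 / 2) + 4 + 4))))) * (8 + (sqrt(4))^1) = -sqrt(38) / 722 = -0.01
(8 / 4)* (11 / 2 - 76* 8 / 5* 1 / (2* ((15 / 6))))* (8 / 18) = -3764 / 225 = -16.73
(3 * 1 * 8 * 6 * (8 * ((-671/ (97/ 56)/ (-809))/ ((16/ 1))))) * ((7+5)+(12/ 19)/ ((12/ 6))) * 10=6330804480/ 1490987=4246.05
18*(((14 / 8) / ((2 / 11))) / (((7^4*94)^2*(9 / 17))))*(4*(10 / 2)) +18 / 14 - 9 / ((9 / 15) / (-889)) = 97045829936591 / 7276825948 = 13336.29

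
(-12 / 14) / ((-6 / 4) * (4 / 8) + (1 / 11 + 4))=-88 / 343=-0.26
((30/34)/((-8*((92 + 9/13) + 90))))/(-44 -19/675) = 1053/76793896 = 0.00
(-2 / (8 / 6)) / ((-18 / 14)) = 7 / 6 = 1.17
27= 27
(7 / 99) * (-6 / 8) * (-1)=7 / 132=0.05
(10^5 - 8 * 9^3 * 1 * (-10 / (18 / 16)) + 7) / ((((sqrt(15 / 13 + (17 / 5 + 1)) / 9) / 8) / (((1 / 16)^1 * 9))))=12299607 * sqrt(65) / 38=2609542.15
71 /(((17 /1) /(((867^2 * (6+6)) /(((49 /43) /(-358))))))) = -579936376296 /49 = -11835436250.94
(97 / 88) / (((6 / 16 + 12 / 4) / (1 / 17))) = 97 / 5049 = 0.02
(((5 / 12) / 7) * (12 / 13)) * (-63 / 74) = -45 / 962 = -0.05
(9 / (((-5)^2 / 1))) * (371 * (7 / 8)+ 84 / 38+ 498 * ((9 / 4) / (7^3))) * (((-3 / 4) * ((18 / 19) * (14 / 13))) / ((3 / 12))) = -4182081759 / 11497850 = -363.73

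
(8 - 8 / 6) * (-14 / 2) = -140 / 3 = -46.67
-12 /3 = -4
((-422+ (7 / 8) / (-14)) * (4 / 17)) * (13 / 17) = -87789 / 1156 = -75.94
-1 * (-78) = 78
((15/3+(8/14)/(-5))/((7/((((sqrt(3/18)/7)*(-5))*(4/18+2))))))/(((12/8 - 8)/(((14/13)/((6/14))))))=760*sqrt(6)/10647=0.17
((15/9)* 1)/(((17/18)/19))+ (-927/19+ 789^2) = 622505.74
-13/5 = -2.60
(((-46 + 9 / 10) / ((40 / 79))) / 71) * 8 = -35629 / 3550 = -10.04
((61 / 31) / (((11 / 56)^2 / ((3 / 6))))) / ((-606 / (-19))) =908656 / 1136553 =0.80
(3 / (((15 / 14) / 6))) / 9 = 28 / 15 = 1.87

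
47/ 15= 3.13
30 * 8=240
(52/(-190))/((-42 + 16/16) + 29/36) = 936/137465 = 0.01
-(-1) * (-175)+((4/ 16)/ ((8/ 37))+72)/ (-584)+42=-2487845/ 18688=-133.13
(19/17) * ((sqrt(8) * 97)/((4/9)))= 16587 * sqrt(2)/34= 689.93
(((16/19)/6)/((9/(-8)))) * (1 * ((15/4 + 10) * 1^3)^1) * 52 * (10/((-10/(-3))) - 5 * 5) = 1006720/513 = 1962.42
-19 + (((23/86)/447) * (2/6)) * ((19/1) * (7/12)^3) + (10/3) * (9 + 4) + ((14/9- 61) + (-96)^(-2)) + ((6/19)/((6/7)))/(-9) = -1064766893873/30291065856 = -35.15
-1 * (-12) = 12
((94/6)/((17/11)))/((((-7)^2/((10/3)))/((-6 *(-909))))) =3133020/833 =3761.13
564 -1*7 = 557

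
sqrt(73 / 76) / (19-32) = -sqrt(1387) / 494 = -0.08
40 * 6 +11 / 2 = 491 / 2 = 245.50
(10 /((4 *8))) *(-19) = -95 /16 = -5.94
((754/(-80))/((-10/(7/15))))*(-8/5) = -2639/3750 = -0.70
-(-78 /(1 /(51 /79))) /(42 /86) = 57018 /553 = 103.11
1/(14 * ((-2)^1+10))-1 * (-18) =2017/112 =18.01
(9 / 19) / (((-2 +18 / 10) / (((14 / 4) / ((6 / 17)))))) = -1785 / 76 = -23.49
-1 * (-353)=353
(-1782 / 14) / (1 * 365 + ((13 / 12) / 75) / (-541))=-433827900 / 1244029409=-0.35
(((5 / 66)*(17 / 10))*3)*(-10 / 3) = -85 / 66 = -1.29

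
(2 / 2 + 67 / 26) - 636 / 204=203 / 442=0.46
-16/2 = -8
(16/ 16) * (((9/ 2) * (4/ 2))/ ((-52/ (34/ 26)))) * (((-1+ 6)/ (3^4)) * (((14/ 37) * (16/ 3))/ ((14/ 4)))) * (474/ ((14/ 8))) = -859520/ 393939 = -2.18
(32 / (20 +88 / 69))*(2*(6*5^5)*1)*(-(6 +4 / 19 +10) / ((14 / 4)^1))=-1821600000 / 6973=-261236.20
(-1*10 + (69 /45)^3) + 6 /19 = -389827 /64125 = -6.08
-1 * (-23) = 23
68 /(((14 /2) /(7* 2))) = 136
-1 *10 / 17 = -10 / 17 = -0.59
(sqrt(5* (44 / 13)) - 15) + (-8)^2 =2* sqrt(715) / 13 + 49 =53.11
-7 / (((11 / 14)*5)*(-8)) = 49 / 220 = 0.22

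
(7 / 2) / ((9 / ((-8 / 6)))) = -14 / 27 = -0.52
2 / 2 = 1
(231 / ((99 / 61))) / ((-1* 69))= -427 / 207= -2.06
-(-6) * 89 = 534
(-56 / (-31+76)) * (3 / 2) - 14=-238 / 15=-15.87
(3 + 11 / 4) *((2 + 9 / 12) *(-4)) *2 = -253 / 2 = -126.50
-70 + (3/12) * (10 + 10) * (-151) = -825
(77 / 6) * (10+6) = 616 / 3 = 205.33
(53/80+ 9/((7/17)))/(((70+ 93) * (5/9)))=113499/456400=0.25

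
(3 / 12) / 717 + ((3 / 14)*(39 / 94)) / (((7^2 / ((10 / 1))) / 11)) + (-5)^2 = 1165119611 / 46235028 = 25.20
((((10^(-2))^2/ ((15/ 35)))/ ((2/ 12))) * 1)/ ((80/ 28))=49/ 100000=0.00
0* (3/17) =0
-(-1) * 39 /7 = 5.57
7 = 7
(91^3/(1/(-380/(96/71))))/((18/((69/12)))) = -116905237085/1728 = -67653493.68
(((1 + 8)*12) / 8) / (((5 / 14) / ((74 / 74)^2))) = 189 / 5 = 37.80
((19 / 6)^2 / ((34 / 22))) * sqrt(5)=3971 * sqrt(5) / 612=14.51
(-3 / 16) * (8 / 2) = -3 / 4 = -0.75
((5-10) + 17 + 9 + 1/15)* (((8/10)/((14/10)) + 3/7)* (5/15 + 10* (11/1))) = 104596/45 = 2324.36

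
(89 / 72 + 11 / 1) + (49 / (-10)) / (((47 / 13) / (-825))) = 3825187 / 3384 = 1130.37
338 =338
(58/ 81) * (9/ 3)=2.15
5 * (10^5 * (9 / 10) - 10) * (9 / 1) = 4049550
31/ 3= 10.33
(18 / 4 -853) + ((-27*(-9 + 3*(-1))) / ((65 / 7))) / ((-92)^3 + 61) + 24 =-83457139531 / 101221510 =-824.50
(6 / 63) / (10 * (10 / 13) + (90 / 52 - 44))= -52 / 18879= -0.00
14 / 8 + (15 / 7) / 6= 59 / 28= 2.11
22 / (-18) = -11 / 9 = -1.22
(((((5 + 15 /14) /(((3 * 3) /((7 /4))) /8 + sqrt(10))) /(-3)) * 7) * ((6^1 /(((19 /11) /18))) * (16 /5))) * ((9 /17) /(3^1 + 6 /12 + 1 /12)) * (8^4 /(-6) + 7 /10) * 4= -587993624064 /7675715 + 914656748544 * sqrt(10) /7675715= 300220.24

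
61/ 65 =0.94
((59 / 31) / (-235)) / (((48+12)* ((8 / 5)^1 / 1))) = -0.00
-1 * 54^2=-2916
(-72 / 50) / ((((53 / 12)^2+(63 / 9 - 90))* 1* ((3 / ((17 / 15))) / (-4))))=-39168 / 1142875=-0.03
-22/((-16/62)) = 341/4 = 85.25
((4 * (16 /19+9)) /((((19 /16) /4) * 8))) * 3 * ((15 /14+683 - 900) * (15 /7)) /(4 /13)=-1322804340 /17689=-74781.18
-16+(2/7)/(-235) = -16.00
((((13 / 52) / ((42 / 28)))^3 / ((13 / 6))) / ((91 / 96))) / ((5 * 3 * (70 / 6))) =8 / 621075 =0.00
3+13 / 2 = 19 / 2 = 9.50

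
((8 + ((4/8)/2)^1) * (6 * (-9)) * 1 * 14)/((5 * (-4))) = 6237/20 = 311.85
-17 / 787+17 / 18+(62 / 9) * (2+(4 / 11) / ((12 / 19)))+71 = 89.67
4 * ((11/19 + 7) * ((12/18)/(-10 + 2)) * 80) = -3840/19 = -202.11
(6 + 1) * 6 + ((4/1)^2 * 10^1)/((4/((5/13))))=746/13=57.38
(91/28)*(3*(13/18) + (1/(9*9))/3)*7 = 96005/1944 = 49.39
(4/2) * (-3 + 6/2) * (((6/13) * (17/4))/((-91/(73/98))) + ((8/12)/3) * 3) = 0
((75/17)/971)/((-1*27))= -25/148563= -0.00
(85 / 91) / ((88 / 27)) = 2295 / 8008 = 0.29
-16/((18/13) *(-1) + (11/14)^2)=40768/1955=20.85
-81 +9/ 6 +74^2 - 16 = 10761/ 2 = 5380.50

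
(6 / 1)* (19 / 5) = 114 / 5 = 22.80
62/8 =7.75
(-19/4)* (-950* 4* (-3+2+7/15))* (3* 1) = -28880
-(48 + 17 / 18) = -881 / 18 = -48.94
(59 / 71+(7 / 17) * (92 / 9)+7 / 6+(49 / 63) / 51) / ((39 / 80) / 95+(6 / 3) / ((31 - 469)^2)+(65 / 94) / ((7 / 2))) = 2701842211847800 / 88024235255211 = 30.69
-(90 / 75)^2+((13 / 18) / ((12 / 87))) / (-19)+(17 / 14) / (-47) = -19594117 / 11251800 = -1.74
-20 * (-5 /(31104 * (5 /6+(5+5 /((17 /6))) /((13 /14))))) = 1105 /2790288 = 0.00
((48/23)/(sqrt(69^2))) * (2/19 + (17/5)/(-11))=-0.01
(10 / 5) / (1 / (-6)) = -12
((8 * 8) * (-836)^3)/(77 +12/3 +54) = -37393731584/135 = -276990604.33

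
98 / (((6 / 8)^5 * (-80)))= -6272 / 1215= -5.16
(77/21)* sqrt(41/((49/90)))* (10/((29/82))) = 9020* sqrt(410)/203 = 899.71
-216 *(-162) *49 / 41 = 41819.71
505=505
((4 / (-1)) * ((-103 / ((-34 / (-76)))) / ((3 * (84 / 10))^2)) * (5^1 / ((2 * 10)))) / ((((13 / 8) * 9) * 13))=195700 / 102626433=0.00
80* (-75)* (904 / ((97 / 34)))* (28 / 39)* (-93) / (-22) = -80036544000 / 13871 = -5770063.01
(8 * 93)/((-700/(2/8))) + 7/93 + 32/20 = 45881/32550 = 1.41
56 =56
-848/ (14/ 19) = -8056/ 7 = -1150.86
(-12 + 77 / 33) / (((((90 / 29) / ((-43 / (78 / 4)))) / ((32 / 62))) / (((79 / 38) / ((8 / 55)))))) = 31425647 / 620217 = 50.67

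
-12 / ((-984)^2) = -1 / 80688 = -0.00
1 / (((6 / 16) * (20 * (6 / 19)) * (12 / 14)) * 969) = 7 / 13770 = 0.00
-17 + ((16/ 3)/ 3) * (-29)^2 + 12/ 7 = 93229/ 63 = 1479.83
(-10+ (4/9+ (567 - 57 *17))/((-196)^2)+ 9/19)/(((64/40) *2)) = -156620825/52553088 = -2.98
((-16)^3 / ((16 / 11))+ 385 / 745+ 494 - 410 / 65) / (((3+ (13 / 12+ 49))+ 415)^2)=-649286064 / 61113684593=-0.01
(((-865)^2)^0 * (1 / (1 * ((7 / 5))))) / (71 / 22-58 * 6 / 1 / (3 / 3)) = -22 / 10619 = -0.00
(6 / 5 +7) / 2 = 41 / 10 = 4.10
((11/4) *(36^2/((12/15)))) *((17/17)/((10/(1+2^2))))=4455/2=2227.50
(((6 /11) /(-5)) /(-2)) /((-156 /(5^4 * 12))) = -375 /143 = -2.62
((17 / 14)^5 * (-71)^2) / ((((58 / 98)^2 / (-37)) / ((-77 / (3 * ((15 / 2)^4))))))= 2913102148759 / 255453750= 11403.64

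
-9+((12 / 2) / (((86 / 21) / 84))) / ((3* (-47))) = -19953 / 2021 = -9.87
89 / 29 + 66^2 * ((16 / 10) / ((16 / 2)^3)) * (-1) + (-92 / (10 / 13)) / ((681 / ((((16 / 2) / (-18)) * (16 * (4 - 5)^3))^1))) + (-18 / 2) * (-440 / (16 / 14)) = 49102125523 / 14219280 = 3453.21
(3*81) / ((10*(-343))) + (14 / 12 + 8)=46798 / 5145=9.10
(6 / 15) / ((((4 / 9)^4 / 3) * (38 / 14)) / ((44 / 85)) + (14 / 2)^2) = 3031182 / 371836595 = 0.01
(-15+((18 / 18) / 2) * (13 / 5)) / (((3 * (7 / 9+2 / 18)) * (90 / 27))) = -1.54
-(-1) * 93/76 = 93/76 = 1.22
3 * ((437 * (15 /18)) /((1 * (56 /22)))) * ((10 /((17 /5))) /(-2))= -600875 /952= -631.17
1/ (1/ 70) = 70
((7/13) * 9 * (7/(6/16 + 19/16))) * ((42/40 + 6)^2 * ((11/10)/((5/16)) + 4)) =1648293948/203125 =8114.68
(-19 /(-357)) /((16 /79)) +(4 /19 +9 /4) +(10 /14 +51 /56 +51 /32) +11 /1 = 3677375 /217056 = 16.94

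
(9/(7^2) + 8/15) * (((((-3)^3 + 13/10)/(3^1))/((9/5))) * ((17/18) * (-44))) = 25327093/178605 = 141.81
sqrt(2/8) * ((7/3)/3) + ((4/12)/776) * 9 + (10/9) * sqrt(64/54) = 2743/6984 + 40 * sqrt(6)/81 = 1.60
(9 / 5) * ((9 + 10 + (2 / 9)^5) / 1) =1121963 / 32805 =34.20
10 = 10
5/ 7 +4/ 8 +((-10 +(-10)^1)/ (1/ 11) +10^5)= 1396937/ 14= 99781.21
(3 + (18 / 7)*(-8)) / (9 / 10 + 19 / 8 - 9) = 4920 / 1603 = 3.07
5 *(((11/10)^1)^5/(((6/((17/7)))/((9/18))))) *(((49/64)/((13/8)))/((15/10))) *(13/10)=19165069/28800000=0.67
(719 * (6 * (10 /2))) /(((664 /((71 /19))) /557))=426514395 /6308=67614.84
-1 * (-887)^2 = -786769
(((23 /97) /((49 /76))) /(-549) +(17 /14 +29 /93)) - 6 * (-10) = 9953747123 /161782614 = 61.53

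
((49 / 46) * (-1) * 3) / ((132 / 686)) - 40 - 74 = -132175 / 1012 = -130.61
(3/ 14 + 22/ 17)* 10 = 1795/ 119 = 15.08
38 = 38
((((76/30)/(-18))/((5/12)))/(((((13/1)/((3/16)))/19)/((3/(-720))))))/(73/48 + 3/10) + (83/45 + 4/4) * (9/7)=2296453/627900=3.66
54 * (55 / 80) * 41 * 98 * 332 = 49523859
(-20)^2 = 400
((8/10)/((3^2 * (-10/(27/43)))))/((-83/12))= 72/89225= 0.00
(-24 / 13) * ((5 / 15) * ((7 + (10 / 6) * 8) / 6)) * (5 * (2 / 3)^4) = -2.06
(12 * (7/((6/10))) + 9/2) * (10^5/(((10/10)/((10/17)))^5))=5000000000/4913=1017708.12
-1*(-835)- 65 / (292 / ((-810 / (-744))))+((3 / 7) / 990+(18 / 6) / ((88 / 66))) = 837.01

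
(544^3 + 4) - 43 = 160989145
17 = 17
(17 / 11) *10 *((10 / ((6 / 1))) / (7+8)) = 170 / 99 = 1.72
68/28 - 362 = -2517/7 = -359.57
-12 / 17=-0.71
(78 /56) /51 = 13 /476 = 0.03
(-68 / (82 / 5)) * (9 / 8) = -765 / 164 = -4.66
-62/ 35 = -1.77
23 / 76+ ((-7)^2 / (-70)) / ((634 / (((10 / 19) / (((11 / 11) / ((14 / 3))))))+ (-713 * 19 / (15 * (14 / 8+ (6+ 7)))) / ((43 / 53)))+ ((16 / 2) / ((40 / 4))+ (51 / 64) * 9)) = 73843261741 / 247000824068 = 0.30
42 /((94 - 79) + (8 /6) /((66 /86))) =4158 /1657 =2.51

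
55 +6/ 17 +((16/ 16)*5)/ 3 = 2908/ 51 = 57.02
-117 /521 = -0.22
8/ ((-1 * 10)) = -0.80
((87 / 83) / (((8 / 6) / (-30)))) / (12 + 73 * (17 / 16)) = -31320 / 118939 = -0.26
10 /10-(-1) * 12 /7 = 2.71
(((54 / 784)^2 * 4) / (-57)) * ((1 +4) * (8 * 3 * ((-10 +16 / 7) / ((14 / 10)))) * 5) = 2460375 / 2235331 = 1.10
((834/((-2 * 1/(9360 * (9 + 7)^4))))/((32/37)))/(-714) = 49293803520/119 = 414233643.03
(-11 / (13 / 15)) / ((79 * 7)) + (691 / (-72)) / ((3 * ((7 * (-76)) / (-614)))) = -219219019 / 59007312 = -3.72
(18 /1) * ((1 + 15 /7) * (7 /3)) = 132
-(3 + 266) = -269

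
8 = 8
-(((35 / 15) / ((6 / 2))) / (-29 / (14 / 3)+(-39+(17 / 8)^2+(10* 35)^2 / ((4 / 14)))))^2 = -0.00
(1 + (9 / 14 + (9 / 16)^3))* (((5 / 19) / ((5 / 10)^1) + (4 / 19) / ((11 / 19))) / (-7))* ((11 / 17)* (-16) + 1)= 2.17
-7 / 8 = -0.88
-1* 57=-57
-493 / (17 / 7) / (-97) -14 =-1155 / 97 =-11.91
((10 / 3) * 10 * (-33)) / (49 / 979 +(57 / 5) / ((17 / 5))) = -4576825 / 14159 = -323.24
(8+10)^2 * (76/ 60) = 2052/ 5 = 410.40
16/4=4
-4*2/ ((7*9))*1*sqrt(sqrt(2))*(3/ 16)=-2^(1/ 4)/ 42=-0.03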